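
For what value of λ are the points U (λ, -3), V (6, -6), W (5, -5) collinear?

3

The three points are collinear iff det[UV; UW] = 0.
This determinant is linear in λ: (-1)λ + (3) = 0, so λ = 3.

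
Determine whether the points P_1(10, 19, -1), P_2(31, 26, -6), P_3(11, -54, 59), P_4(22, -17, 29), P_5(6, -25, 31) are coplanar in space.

No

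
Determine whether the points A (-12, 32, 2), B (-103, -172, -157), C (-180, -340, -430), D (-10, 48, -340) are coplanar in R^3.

Yes

A normal to the plane through A, B, C is n = AB × AC = (28980, -12600, -420).
The plane has equation n·P = -751800. For D: n·D = -751800.
Equal, so D lies in the plane and all four are coplanar.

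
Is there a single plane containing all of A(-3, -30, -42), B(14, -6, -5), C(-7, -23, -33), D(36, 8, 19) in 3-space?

Yes

With A as base: AB = (17, 24, 37), AC = (-4, 7, 9), AD = (39, 38, 61).
AC × AD = (85, 595, -425).
AB · (AC × AD) = 0.
The scalar triple product vanishes, so the four points are coplanar.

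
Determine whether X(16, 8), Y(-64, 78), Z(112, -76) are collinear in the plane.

Yes

XY = (-80, 70), XZ = (96, -84).
Checking proportionality: XZ = -6/5·XY, so the vectors are parallel and the points are collinear.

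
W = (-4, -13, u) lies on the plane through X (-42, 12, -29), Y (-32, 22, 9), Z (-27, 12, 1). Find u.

Coplanarity requires XY · (XZ × XW) = 0.
XY = (10, 10, 38), XZ = (15, 0, 30); the triple product is linear in u with coefficient -150 and constant term 300.
Setting it to zero: u = 2.

2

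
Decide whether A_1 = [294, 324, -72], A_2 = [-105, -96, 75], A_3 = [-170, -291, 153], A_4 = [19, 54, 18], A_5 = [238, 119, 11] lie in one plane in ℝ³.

No

The plane through A_1, A_2, A_3 has normal n = A_1A_2 × A_1A_3 = (-4095, 21567, 50505) and equation n·P = 2147418.
Checking the remaining points: n·A_4 = 1995903, n·A_5 = 2147418.
Since n·A_4 = 1995903 ≠ 2147418, A_4 is off the plane and the points are not all coplanar.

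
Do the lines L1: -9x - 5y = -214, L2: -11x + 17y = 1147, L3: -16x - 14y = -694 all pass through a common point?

No

Lines aᵢx + bᵢy = cᵢ with pairwise distinct directions are concurrent exactly when det[aᵢ bᵢ cᵢ] = 0.
Here the determinant is 426.
Nonzero, so no common point exists.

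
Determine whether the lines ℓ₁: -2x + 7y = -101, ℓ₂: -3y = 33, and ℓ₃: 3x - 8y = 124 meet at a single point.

Yes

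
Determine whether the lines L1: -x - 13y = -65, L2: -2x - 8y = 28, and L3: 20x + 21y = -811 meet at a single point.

No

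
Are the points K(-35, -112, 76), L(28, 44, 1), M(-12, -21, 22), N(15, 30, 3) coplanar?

With K as base: KL = (63, 156, -75), KM = (23, 91, -54), KN = (50, 142, -73).
KM × KN = (1025, -1021, -1284).
KL · (KM × KN) = 1599.
Since 1599 ≠ 0, the four points are not coplanar.

No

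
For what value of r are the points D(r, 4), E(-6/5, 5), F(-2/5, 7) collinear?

Collinearity: (D − E) must be parallel to (F − E) = (4/5, 2).
Cross-multiplying the components: (r − (-6/5))·(2) = (-1)·(4/5).
Solving gives r = -8/5.

-8/5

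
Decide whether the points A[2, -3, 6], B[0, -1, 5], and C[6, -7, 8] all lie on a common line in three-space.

Yes

AB = (-2, 2, -1), AC = (4, -4, 2).
AB × AC = (0, 0, 0).
The cross product vanishes, so the three points are collinear.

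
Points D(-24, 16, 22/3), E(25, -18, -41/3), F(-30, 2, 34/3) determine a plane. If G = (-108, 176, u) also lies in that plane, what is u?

106/3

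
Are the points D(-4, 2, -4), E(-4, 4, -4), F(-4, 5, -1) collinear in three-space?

DE = (0, 2, 0), DF = (0, 3, 3).
Comparing components 2 and 3: (2)(3) − (0)(3) = 6 ≠ 0, so DE and DF are not parallel and the points are not collinear.

No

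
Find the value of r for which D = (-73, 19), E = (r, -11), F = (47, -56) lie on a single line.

-25

The three points are collinear iff det[DE; DF] = 0.
This determinant is linear in r: (-75)r + (-1875) = 0, so r = -25.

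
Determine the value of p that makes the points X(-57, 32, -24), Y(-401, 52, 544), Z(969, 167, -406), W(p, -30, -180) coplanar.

Normal to plane XYZ: n = (-84320, 451360, -66960); plane equation n·P = 20856800.
Requiring n·W = 20856800: (-84320)p + (-1488000) = 20856800.
So p = -265.

-265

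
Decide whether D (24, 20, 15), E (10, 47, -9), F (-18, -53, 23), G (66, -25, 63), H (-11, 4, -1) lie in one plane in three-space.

The plane through D, E, F has normal n = DE × DF = (-1536, 1120, 2156) and equation n·P = 17876.
Checking the remaining points: n·G = 6452, n·H = 19220.
Since n·G = 6452 ≠ 17876, G is off the plane and the points are not all coplanar.

No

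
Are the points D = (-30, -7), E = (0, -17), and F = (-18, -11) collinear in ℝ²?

Yes

DE = (30, -10), DF = (12, -4).
Checking proportionality: DF = 2/5·DE, so the vectors are parallel and the points are collinear.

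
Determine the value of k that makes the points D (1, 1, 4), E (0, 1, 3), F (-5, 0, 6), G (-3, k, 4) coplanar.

1/2

Normal to plane DEF: n = (-1, 8, 1); plane equation n·P = 11.
Requiring n·G = 11: (8)k + (7) = 11.
So k = 1/2.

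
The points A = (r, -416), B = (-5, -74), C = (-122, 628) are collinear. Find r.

Collinearity: (A − B) must be parallel to (C − B) = (-117, 702).
Cross-multiplying the components: (r − (-5))·(702) = (-342)·(-117).
Solving gives r = 52.

52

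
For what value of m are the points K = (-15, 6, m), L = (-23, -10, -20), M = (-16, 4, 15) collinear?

20

Collinearity requires KL × KM = 0; each component is linear in m.
The x-component gives (14)m + (-280) = 0, so m = 20.
The remaining components then also vanish.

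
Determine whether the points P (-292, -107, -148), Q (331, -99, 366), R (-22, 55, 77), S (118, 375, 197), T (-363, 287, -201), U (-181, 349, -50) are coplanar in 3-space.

Yes

The plane through P, Q, R has normal n = PQ × PR = (-81468, -1395, 98766) and equation n·X = 9320553.
Checking the remaining points: n·S = 9320553, n·T = 9320553, n·U = 9320553.
All equal 9320553, so all 6 points lie in one plane.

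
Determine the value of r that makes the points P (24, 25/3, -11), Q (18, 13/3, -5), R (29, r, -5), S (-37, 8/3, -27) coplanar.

Coplanarity ⇔ det[PQ; PR; PS] = 0.
Expanding, this is linear in r: (462)r + (-3080) = 0.
So r = 20/3.

20/3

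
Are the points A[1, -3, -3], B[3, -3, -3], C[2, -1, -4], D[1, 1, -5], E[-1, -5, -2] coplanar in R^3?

The plane through A, B, C has normal n = AB × AC = (0, 2, 4) and equation n·P = -18.
Checking the remaining points: n·D = -18, n·E = -18.
All equal -18, so all 5 points lie in one plane.

Yes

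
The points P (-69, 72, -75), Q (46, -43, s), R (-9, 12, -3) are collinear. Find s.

63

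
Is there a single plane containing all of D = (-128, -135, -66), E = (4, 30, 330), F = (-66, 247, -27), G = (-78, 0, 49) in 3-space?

With D as base: DE = (132, 165, 396), DF = (62, 382, 39), DG = (50, 135, 115).
DF × DG = (38665, -5180, -10730).
DE · (DF × DG) = 0.
The scalar triple product vanishes, so the four points are coplanar.

Yes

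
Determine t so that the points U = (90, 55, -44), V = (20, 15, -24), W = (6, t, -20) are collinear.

Direction UV = (-70, -40, 20). From the x-coordinate of W, the parameter along the line is τ = (6 − 90)/(-70) = 6/5.
Then t = 55 + 6/5·(-40) = 7.

7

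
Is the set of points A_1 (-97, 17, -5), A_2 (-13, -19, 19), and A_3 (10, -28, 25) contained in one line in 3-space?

No

A_1A_2 = (84, -36, 24), A_1A_3 = (107, -45, 30).
Comparing components 3 and 1: (24)(107) − (84)(30) = 48 ≠ 0, so A_1A_2 and A_1A_3 are not parallel and the points are not collinear.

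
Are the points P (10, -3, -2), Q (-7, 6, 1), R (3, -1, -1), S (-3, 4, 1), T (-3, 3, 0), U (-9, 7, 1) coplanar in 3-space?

No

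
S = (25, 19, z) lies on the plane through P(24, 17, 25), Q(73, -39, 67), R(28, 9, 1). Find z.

51

A normal to the plane is n = PQ × PR = (1680, 1344, -168).
S lies in the plane iff n · PS = 0.
This gives (-168)z + (8568) = 0, so z = 51.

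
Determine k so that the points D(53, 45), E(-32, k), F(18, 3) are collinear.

-57

Collinearity: (E − D) must be parallel to (F − D) = (-35, -42).
Cross-multiplying the components: (k − 45)·(-35) = (-85)·(-42).
Solving gives k = -57.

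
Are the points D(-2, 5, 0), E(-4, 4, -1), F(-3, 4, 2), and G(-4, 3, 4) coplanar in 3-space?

Yes

The four points are coplanar iff the 3×3 determinant with rows DE, DF, DG is zero.
Rows: (-2, -1, -1), (-1, -1, 2), (-2, -2, 4).
Expanding along the first row: (-2)(0) − (-1)(0) + (-1)(0) = 0.
Zero determinant ⇒ coplanar.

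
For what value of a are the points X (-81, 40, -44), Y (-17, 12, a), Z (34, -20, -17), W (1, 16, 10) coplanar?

Coplanarity ⇔ det[XY; XZ; XW] = 0.
Expanding, this is linear in a: (2160)a + (41040) = 0.
So a = -19.

-19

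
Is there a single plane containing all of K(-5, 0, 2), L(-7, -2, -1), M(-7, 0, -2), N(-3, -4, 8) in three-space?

Yes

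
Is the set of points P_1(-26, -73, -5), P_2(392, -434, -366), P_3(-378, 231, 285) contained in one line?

P_1P_2 = (418, -361, -361), P_1P_3 = (-352, 304, 290).
P_1P_2 × P_1P_3 = (5054, 5852, 0).
The cross product is nonzero, so the points do not lie on one line.

No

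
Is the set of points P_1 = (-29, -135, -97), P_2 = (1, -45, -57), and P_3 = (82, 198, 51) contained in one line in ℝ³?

Yes

P_1P_2 = (30, 90, 40), P_1P_3 = (111, 333, 148).
P_1P_2 × P_1P_3 = (0, 0, 0).
The cross product vanishes, so the three points are collinear.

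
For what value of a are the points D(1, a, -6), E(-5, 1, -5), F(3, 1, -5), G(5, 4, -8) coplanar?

The points are coplanar iff DE · (DF × DG) = 0.
Expanding, this is linear in a: (-24)a + (48) = 0.
So a = 2.

2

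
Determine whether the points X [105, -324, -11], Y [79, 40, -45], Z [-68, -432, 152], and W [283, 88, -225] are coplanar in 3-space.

Yes

With X as base: XY = (-26, 364, -34), XZ = (-173, -108, 163), XW = (178, 412, -214).
XZ × XW = (-44044, -8008, -52052).
XY · (XZ × XW) = 0.
The scalar triple product vanishes, so the four points are coplanar.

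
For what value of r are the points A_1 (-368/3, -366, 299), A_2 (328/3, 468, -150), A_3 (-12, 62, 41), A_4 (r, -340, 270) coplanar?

The points are coplanar iff A_1A_2 · (A_1A_3 × A_1A_4) = 0.
Expanding, this is linear in r: (-23000)r + (-2760000) = 0.
So r = -120.

-120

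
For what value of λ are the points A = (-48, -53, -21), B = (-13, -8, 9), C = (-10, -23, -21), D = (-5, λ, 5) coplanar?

-4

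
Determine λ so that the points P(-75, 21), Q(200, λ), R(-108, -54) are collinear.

646

The three points are collinear iff det[PQ; PR] = 0.
This determinant is linear in λ: (33)λ + (-21318) = 0, so λ = 646.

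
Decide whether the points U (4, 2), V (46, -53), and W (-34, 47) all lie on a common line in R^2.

UV = (42, -55), UW = (-38, 45).
If collinear, UW would be a scalar multiple of UV. But (42)·(45) ≠ (-55)·(-38) (difference -200), so they are not parallel; the points are not collinear.

No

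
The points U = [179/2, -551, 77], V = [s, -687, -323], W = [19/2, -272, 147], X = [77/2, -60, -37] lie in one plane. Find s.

Normal to plane UWX: n = (-66176, -12690, -25051); plane equation n·P = -859489.
Requiring n·V = -859489: (-66176)s + (16809503) = -859489.
So s = 267.

267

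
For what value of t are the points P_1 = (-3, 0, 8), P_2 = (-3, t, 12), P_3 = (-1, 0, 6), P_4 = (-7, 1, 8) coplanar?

-1

The points are coplanar iff P_1P_2 · (P_1P_3 × P_1P_4) = 0.
Expanding, this is linear in t: (8)t + (8) = 0.
So t = -1.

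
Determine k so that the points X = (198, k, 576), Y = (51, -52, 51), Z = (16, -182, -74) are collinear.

494

Collinearity requires XY × XZ = 0; each component is linear in k.
The x-component gives (125)k + (-61750) = 0, so k = 494.
The remaining components then also vanish.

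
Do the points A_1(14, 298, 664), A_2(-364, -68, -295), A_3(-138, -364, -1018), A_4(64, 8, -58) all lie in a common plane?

No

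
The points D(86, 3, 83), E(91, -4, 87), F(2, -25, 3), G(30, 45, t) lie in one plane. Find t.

The points are coplanar iff DE · (DF × DG) = 0.
Expanding, this is linear in t: (-728)t + (25480) = 0.
So t = 35.

35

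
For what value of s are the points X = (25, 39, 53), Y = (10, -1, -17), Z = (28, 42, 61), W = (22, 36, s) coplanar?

45

Coplanarity ⇔ det[XY; XZ; XW] = 0.
Expanding, this is linear in s: (75)s + (-3375) = 0.
So s = 45.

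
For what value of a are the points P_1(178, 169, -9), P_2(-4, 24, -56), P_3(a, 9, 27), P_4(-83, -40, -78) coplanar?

Normal to plane P_1P_2P_4: n = (182, -291, 193); plane equation n·P = -18520.
Requiring n·P_3 = -18520: (182)a + (2592) = -18520.
So a = -116.

-116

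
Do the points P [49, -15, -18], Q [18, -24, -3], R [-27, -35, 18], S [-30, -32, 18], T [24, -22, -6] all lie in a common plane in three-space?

Yes

The plane through P, Q, R has normal n = PQ × PR = (-24, -24, -64) and equation n·X = 336.
Checking the remaining points: n·S = 336, n·T = 336.
All equal 336, so all 5 points lie in one plane.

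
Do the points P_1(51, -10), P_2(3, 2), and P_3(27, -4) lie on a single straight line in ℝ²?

Yes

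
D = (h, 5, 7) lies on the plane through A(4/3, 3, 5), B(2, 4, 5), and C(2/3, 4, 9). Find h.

Coplanarity requires AB · (AC × AD) = 0.
AB = (2/3, 1, 0), AC = (-2/3, 1, 4); the triple product is linear in h with coefficient 4 and constant term -8.
Setting it to zero: h = 2.

2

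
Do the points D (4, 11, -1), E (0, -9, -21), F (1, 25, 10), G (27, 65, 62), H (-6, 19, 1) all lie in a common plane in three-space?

The plane through D, E, F has normal n = DE × DF = (60, 104, -116) and equation n·P = 1500.
Checking the remaining points: n·G = 1188, n·H = 1500.
Since n·G = 1188 ≠ 1500, G is off the plane and the points are not all coplanar.

No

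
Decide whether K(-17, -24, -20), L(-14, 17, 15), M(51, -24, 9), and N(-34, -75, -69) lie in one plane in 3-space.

No

With K as base: KL = (3, 41, 35), KM = (68, 0, 29), KN = (-17, -51, -49).
KM × KN = (1479, 2839, -3468).
KL · (KM × KN) = -544.
Since -544 ≠ 0, the four points are not coplanar.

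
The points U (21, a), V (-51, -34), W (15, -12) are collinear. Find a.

-10

Collinearity: (U − V) must be parallel to (W − V) = (66, 22).
Cross-multiplying the components: (a − (-34))·(66) = (72)·(22).
Solving gives a = -10.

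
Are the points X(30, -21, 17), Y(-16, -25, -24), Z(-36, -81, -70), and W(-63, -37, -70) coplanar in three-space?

Yes

With X as base: XY = (-46, -4, -41), XZ = (-66, -60, -87), XW = (-93, -16, -87).
XZ × XW = (3828, 2349, -4524).
XY · (XZ × XW) = 0.
The scalar triple product vanishes, so the four points are coplanar.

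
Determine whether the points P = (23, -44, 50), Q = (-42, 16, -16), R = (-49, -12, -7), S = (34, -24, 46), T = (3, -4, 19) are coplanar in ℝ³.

No

The plane through P, Q, R has normal n = PQ × PR = (-1308, 1047, 2240) and equation n·X = 35848.
Checking the remaining points: n·S = 33440, n·T = 34448.
Since n·S = 33440 ≠ 35848, S is off the plane and the points are not all coplanar.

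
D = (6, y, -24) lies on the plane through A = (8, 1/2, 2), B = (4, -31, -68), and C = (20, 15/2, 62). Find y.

Coplanarity requires AB · (AC × AD) = 0.
AB = (-4, -63/2, -70), AC = (12, 7, 60); the triple product is linear in y with coefficient -600 and constant term -6000.
Setting it to zero: y = -10.

-10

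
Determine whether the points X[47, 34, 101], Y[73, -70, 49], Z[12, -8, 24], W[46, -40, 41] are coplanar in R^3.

No

A normal to the plane through X, Y, Z is n = XY × XZ = (5824, 3822, -4732).
The plane has equation n·P = -74256. For W: n·W = -78988.
-78988 ≠ -74256, so W is off the plane.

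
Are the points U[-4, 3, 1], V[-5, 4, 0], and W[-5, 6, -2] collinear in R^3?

No

UV = (-1, 1, -1), UW = (-1, 3, -3).
UV × UW = (0, -2, -2).
The cross product is nonzero, so the points do not lie on one line.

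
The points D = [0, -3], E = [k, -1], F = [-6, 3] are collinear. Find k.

Collinearity: (E − D) must be parallel to (F − D) = (-6, 6).
Cross-multiplying the components: (k − 0)·(6) = (2)·(-6).
Solving gives k = -2.

-2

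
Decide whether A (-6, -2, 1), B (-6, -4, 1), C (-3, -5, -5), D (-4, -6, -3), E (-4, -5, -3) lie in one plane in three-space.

Yes

The plane through A, B, C has normal n = AB × AC = (12, 0, 6) and equation n·P = -66.
Checking the remaining points: n·D = -66, n·E = -66.
All equal -66, so all 5 points lie in one plane.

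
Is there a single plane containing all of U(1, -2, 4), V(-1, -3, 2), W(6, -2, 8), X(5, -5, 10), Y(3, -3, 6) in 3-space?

No

The plane through U, V, W has normal n = UV × UW = (-4, -2, 5) and equation n·P = 20.
Checking the remaining points: n·X = 40, n·Y = 24.
Since n·X = 40 ≠ 20, X is off the plane and the points are not all coplanar.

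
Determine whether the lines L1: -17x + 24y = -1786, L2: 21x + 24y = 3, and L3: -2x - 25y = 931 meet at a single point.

No

The three lines meet at one point iff the augmented coefficient matrix [aᵢ bᵢ cᵢ] has rank < 3, i.e. its determinant vanishes.
Here the determinant is 1431.
Nonzero, so no common point exists.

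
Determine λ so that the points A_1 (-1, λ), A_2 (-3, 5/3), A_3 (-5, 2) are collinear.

Collinearity: (A_1 − A_2) must be parallel to (A_3 − A_2) = (-2, 1/3).
Cross-multiplying the components: (λ − 5/3)·(-2) = (2)·(1/3).
Solving gives λ = 4/3.

4/3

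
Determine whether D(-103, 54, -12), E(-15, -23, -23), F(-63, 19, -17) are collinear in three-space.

DE = (88, -77, -11), DF = (40, -35, -5).
Each component of DF is 5/11 times the corresponding component of DE, so DF = 5/11·DE and the points are collinear.

Yes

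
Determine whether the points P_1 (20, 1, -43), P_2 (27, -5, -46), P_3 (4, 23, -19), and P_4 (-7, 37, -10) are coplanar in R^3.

No

With P_1 as base: P_1P_2 = (7, -6, -3), P_1P_3 = (-16, 22, 24), P_1P_4 = (-27, 36, 33).
P_1P_3 × P_1P_4 = (-138, -120, 18).
P_1P_2 · (P_1P_3 × P_1P_4) = -300.
Since -300 ≠ 0, the four points are not coplanar.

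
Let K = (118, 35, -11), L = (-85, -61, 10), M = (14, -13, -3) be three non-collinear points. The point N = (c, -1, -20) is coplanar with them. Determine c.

25

The plane through K, L, M has equation 240x − 560y − 240z = 11360.
Substituting N: (240)c + (5360) = 11360, so c = 25.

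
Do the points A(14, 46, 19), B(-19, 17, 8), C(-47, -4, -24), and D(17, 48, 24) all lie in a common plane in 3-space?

Yes

The four points are coplanar iff the 3×3 determinant with rows AB, AC, AD is zero.
Rows: (-33, -29, -11), (-61, -50, -43), (3, 2, 5).
Expanding along the first row: (-33)(-164) − (-29)(-176) + (-11)(28) = 0.
Zero determinant ⇒ coplanar.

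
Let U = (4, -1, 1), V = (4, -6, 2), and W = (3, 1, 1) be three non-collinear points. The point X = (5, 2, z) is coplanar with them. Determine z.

A normal to the plane is n = UV × UW = (-2, -1, -5).
X lies in the plane iff n · UX = 0.
This gives (-5)z + (0) = 0, so z = 0.

0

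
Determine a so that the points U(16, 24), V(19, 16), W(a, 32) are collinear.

Collinearity: (W − U) must be parallel to (V − U) = (3, -8).
Cross-multiplying the components: (a − 16)·(-8) = (8)·(3).
Solving gives a = 13.

13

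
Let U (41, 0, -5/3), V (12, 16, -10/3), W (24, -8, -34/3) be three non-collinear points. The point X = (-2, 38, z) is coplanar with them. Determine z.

The plane through U, V, W has equation −168x − 252y + 504z = -7728.
Substituting X: (504)z + (-9240) = -7728, so z = 3.

3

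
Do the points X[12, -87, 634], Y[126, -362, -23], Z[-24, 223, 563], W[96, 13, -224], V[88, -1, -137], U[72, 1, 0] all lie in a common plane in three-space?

The plane through X, Y, Z has normal n = XY × XZ = (223195, 31746, 25440) and equation n·P = 16045398.
Checking the remaining points: n·W = 16140858, n·V = 16124134, n·U = 16101786.
Since n·W = 16140858 ≠ 16045398, W is off the plane and the points are not all coplanar.

No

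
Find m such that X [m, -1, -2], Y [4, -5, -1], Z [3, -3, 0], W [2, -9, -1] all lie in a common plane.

The points are coplanar iff XY · (XZ × XW) = 0.
Expanding, this is linear in m: (-4)m + (32) = 0.
So m = 8.

8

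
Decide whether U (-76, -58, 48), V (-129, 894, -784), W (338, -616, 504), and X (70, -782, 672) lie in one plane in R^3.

Yes

The four points are coplanar iff the 3×3 determinant with rows UV, UW, UX is zero.
Rows: (-53, 952, -832), (414, -558, 456), (146, -724, 624).
Expanding along the first row: (-53)(-18048) − (952)(191760) + (-832)(-218268) = 0.
Zero determinant ⇒ coplanar.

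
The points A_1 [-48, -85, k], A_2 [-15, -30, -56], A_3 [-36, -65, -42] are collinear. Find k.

-34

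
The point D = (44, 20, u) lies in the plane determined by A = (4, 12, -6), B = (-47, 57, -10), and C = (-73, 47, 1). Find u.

A normal to the plane is n = AB × AC = (455, 665, 1680).
D lies in the plane iff n · AD = 0.
This gives (1680)u + (33600) = 0, so u = -20.

-20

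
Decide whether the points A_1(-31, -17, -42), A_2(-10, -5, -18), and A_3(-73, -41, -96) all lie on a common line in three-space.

No

A_1A_2 = (21, 12, 24), A_1A_3 = (-42, -24, -54).
A_1A_2 × A_1A_3 = (-72, 126, 0).
The cross product is nonzero, so the points do not lie on one line.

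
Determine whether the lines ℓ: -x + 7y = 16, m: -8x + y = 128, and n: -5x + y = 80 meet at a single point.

Yes

Intersecting ℓ and m: solving the 2×2 system gives (x, y) = (-16, 0).
Substitute into n: (-5)(-16) + (1)(0) = 80.
This equals 80, so (-16, 0) lies on all three lines and they are concurrent.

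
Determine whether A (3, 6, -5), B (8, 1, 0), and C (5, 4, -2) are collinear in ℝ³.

No

AB = (5, -5, 5), AC = (2, -2, 3).
AB × AC = (-5, -5, 0).
The cross product is nonzero, so the points do not lie on one line.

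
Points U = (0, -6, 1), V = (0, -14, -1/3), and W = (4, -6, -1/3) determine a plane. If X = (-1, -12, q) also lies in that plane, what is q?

The plane through U, V, W has equation (32/3)x − (16/3)y + 32z = 64.
Substituting X: (32)q + (160/3) = 64, so q = 1/3.

1/3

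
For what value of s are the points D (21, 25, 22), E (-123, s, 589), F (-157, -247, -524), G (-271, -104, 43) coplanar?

Coplanarity ⇔ det[DE; DF; DG] = 0.
Expanding, this is linear in s: (163170)s + (-25128180) = 0.
So s = 154.

154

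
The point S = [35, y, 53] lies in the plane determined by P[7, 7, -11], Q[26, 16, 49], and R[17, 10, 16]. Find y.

11

The plane through P, Q, R has equation 63x + 87y − 33z = 1413.
Substituting S: (87)y + (456) = 1413, so y = 11.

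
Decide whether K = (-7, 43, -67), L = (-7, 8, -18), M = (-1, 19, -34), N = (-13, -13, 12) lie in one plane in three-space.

A normal to the plane through K, L, M is n = KL × KM = (21, 294, 210).
The plane has equation n·P = -1575. For N: n·N = -1575.
Equal, so N lies in the plane and all four are coplanar.

Yes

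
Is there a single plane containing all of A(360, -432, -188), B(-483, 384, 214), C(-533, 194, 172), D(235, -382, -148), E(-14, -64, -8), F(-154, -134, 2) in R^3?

Yes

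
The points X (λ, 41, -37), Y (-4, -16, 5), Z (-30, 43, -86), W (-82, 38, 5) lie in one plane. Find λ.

The points are coplanar iff XY · (XZ × XW) = 0.
Expanding, this is linear in λ: (-4914)λ + (-289926) = 0.
So λ = -59.

-59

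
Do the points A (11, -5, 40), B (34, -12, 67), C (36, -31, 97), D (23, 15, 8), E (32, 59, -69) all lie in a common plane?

The plane through A, B, C has normal n = AB × AC = (303, -636, -423) and equation n·P = -10407.
Checking the remaining points: n·D = -5955, n·E = 1359.
Since n·D = -5955 ≠ -10407, D is off the plane and the points are not all coplanar.

No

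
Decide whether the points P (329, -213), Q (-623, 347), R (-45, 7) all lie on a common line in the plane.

Yes

PQ = (-952, 560), PR = (-374, 220).
Checking proportionality: PR = 11/28·PQ, so the vectors are parallel and the points are collinear.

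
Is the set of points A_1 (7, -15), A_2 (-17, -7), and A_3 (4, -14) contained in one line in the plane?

Yes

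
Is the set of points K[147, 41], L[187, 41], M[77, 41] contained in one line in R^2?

Yes

KL = (40, 0), KM = (-70, 0).
Checking proportionality: KM = -7/4·KL, so the vectors are parallel and the points are collinear.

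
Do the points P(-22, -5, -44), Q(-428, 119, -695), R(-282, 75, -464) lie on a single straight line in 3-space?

No

PQ = (-406, 124, -651), PR = (-260, 80, -420).
PQ × PR = (0, -1260, -240).
The cross product is nonzero, so the points do not lie on one line.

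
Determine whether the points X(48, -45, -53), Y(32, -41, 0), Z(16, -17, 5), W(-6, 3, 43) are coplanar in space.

With X as base: XY = (-16, 4, 53), XZ = (-32, 28, 58), XW = (-54, 48, 96).
XZ × XW = (-96, -60, -24).
XY · (XZ × XW) = 24.
Since 24 ≠ 0, the four points are not coplanar.

No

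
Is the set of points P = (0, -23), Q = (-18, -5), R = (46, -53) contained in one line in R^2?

PQ = (-18, 18), PR = (46, -30).
Twice the signed area of △PQR is (-18)(-30) − (18)(46) = -288.
The area is nonzero, so the three points are not collinear.

No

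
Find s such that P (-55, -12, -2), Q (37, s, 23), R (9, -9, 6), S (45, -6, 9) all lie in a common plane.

The points are coplanar iff PQ · (PR × PS) = 0.
Expanding, this is linear in s: (96)s + (1872) = 0.
So s = -39/2.

-39/2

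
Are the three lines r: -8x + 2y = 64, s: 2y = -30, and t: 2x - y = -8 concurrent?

Intersecting r and s: solving the 2×2 system gives (x, y) = (-47/4, -15).
Substitute into t: (2)(-47/4) + (-1)(-15) = -17/2.
But t requires -8 ≠ -17/2, so the three lines have no common point.

No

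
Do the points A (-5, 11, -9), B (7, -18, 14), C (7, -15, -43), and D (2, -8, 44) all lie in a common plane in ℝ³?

Yes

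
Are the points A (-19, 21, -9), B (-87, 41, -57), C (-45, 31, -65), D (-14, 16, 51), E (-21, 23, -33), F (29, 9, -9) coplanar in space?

The plane through A, B, C has normal n = AB × AC = (-640, -2560, -160) and equation n·P = -40160.
Checking the remaining points: n·D = -40160, n·E = -40160, n·F = -40160.
All equal -40160, so all 6 points lie in one plane.

Yes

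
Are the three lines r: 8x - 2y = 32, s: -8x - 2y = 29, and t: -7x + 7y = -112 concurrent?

No

Intersecting r and s: solving the 2×2 system gives (x, y) = (3/16, -61/4).
Substitute into t: (-7)(3/16) + (7)(-61/4) = -1729/16.
But t requires -112 ≠ -1729/16, so the three lines have no common point.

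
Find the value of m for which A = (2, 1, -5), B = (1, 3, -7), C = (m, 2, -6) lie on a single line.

3/2

Direction AB = (-1, 2, -2). From the y-coordinate of C, the parameter along the line is τ = (2 − 1)/2 = 1/2.
Then m = 2 + 1/2·(-1) = 3/2.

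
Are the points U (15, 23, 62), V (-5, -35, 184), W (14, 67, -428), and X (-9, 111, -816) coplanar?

The four points are coplanar iff the 3×3 determinant with rows UV, UW, UX is zero.
Rows: (-20, -58, 122), (-1, 44, -490), (-24, 88, -878).
Expanding along the first row: (-20)(4488) − (-58)(-10882) + (122)(968) = -602820.
Nonzero ⇒ not coplanar.

No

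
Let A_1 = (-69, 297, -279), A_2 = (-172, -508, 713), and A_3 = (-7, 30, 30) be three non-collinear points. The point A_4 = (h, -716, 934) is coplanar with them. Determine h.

The plane through A_1, A_2, A_3 has equation 16119x + 93331y + 77411z = 5009427.
Substituting A_4: (16119)h + (5476878) = 5009427, so h = -29.

-29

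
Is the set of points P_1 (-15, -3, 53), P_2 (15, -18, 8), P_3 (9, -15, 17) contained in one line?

P_1P_2 = (30, -15, -45), P_1P_3 = (24, -12, -36).
P_1P_2 × P_1P_3 = (0, 0, 0).
The cross product vanishes, so the three points are collinear.

Yes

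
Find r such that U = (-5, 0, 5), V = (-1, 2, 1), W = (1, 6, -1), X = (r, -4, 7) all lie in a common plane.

Normal to plane UVW: n = (12, 0, 12); plane equation n·P = 0.
Requiring n·X = 0: (12)r + (84) = 0.
So r = -7.

-7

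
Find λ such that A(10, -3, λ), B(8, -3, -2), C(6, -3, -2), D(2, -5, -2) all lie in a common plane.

-2

Coplanarity ⇔ det[AB; AC; AD] = 0.
Expanding, this is linear in λ: (-4)λ + (-8) = 0.
So λ = -2.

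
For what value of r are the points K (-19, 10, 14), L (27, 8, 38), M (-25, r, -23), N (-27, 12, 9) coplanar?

Coplanarity ⇔ det[KL; KM; KN] = 0.
Expanding, this is linear in r: (-38)r + (2964) = 0.
So r = 78.

78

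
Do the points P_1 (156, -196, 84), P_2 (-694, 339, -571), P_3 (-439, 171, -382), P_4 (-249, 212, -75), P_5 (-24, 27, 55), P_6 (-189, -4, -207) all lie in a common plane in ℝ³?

Yes

The plane through P_1, P_2, P_3 has normal n = P_1P_2 × P_1P_3 = (-8925, -6375, 6375) and equation n·P = 392700.
Checking the remaining points: n·P_4 = 392700, n·P_5 = 392700, n·P_6 = 392700.
All equal 392700, so all 6 points lie in one plane.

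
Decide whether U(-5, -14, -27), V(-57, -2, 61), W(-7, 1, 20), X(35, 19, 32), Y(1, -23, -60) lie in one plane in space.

Yes

The plane through U, V, W has normal n = UV × UW = (-756, 2268, -756) and equation n·P = -7560.
Checking the remaining points: n·X = -7560, n·Y = -7560.
All equal -7560, so all 5 points lie in one plane.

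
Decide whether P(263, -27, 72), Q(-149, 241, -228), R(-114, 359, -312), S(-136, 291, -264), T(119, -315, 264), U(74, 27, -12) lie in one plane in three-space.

The plane through P, Q, R has normal n = PQ × PR = (12888, -45108, -57996) and equation n·X = 431748.
Checking the remaining points: n·S = 431748, n·T = 431748, n·U = 431748.
All equal 431748, so all 6 points lie in one plane.

Yes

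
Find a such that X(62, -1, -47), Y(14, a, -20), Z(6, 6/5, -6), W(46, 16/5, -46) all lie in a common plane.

18/5

Coplanarity ⇔ det[XY; XZ; XW] = 0.
Expanding, this is linear in a: (-600)a + (2160) = 0.
So a = 18/5.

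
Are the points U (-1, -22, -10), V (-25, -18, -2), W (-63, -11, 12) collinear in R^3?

UV = (-24, 4, 8), UW = (-62, 11, 22).
UV × UW = (0, 32, -16).
The cross product is nonzero, so the points do not lie on one line.

No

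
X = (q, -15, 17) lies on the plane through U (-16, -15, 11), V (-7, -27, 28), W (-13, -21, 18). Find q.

-10

Coplanarity requires UV · (UW × UX) = 0.
UV = (9, -12, 17), UW = (3, -6, 7); the triple product is linear in q with coefficient 18 and constant term 180.
Setting it to zero: q = -10.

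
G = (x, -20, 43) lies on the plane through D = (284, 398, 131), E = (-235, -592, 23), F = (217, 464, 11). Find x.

Coplanarity requires DE · (DF × DG) = 0.
DE = (-519, -990, -108), DF = (-67, 66, -120); the triple product is linear in x with coefficient 125928 and constant term -3903768.
Setting it to zero: x = 31.

31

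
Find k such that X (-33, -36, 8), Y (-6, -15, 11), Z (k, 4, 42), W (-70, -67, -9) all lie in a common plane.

12

Normal to plane XYW: n = (-264, 348, -60); plane equation n·P = -4296.
Requiring n·Z = -4296: (-264)k + (-1128) = -4296.
So k = 12.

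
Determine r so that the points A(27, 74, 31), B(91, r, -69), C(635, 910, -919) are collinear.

162

Direction AC = (608, 836, -950). From the x-coordinate of B, the parameter along the line is τ = (91 − 27)/608 = 2/19.
Then r = 74 + 2/19·(836) = 162.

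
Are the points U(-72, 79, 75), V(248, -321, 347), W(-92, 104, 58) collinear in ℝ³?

Yes

UV = (320, -400, 272), UW = (-20, 25, -17).
Each component of UW is -1/16 times the corresponding component of UV, so UW = -1/16·UV and the points are collinear.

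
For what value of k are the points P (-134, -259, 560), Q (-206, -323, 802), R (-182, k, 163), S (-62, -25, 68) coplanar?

78

Normal to plane PQS: n = (-25140, -18000, -12240); plane equation n·X = 1176360.
Requiring n·R = 1176360: (-18000)k + (2580360) = 1176360.
So k = 78.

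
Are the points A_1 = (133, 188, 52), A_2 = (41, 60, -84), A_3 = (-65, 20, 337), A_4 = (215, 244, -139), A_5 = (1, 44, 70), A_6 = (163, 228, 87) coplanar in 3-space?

Yes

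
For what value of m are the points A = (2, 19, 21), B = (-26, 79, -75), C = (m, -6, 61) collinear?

Collinearity requires AB × AC = 0; each component is linear in m.
The y-component gives (-96)m + (1312) = 0, so m = 41/3.
The remaining components then also vanish.

41/3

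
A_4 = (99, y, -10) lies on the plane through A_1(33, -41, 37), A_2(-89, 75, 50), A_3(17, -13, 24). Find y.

-69

The plane through A_1, A_2, A_3 has equation −1872x − 1794y − 1560z = -45942.
Substituting A_4: (-1794)y + (-169728) = -45942, so y = -69.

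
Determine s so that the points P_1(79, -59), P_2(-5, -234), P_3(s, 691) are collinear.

The three points are collinear iff det[P_1P_2; P_1P_3] = 0.
This determinant is linear in s: (175)s + (-76825) = 0, so s = 439.

439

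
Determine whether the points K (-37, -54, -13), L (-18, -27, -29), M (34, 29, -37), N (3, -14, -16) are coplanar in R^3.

A normal to the plane through K, L, M is n = KL × KM = (680, -680, -340).
The plane has equation n·P = 15980. For N: n·N = 17000.
17000 ≠ 15980, so N is off the plane.

No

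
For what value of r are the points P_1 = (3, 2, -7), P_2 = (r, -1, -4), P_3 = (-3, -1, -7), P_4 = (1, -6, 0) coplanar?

Normal to plane P_1P_3P_4: n = (-21, 42, 42); plane equation n·P = -273.
Requiring n·P_2 = -273: (-21)r + (-210) = -273.
So r = 3.

3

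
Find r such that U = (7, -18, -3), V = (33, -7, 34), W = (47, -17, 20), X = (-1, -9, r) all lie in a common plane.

The points are coplanar iff UV · (UW × UX) = 0.
Expanding, this is linear in r: (-414)r + (4968) = 0.
So r = 12.

12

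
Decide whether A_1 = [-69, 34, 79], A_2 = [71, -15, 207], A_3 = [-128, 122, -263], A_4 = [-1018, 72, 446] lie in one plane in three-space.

The four points are coplanar iff the 3×3 determinant with rows A_1A_2, A_1A_3, A_1A_4 is zero.
Rows: (140, -49, 128), (-59, 88, -342), (-949, 38, 367).
Expanding along the first row: (140)(45292) − (-49)(-346211) + (128)(81270) = -220899.
Nonzero ⇒ not coplanar.

No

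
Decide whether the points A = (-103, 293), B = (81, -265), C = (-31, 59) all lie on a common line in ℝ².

No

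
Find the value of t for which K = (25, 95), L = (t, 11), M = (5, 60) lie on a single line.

The three points are collinear iff det[KL; KM] = 0.
This determinant is linear in t: (-35)t + (-805) = 0, so t = -23.

-23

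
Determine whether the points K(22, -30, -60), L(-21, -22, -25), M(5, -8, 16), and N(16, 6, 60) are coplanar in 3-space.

With K as base: KL = (-43, 8, 35), KM = (-17, 22, 76), KN = (-6, 36, 120).
KM × KN = (-96, 1584, -480).
KL · (KM × KN) = 0.
The scalar triple product vanishes, so the four points are coplanar.

Yes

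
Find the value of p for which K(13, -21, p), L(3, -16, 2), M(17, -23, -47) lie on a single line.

-33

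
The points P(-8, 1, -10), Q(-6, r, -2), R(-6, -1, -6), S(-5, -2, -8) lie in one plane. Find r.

Normal to plane PRS: n = (8, 8, 0); plane equation n·X = -56.
Requiring n·Q = -56: (8)r + (-48) = -56.
So r = -1.

-1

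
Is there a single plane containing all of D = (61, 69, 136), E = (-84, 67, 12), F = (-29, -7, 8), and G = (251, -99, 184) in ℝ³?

No

The four points are coplanar iff the 3×3 determinant with rows DE, DF, DG is zero.
Rows: (-145, -2, -124), (-90, -76, -128), (190, -168, 48).
Expanding along the first row: (-145)(-25152) − (-2)(20000) + (-124)(29560) = 21600.
Nonzero ⇒ not coplanar.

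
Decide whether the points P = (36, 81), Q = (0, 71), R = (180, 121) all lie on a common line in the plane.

PQ = (-36, -10), PR = (144, 40).
det[PQ; PR] = (-36)(40) − (-10)(144) = 0.
The determinant is zero, so the points are collinear.

Yes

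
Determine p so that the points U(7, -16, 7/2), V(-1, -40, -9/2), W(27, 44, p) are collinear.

47/2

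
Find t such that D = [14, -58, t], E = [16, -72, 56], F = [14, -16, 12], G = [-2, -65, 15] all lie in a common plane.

42

Coplanarity ⇔ det[DE; DF; DG] = 0.
Expanding, this is linear in t: (-994)t + (41748) = 0.
So t = 42.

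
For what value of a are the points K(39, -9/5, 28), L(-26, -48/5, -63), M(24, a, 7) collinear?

-18/5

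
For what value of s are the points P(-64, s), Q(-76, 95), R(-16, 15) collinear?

Collinearity: (P − Q) must be parallel to (R − Q) = (60, -80).
Cross-multiplying the components: (s − 95)·(60) = (12)·(-80).
Solving gives s = 79.

79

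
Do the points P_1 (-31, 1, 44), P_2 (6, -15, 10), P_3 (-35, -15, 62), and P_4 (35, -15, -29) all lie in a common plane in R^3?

No

With P_1 as base: P_1P_2 = (37, -16, -34), P_1P_3 = (-4, -16, 18), P_1P_4 = (66, -16, -73).
P_1P_3 × P_1P_4 = (1456, 896, 1120).
P_1P_2 · (P_1P_3 × P_1P_4) = 1456.
Since 1456 ≠ 0, the four points are not coplanar.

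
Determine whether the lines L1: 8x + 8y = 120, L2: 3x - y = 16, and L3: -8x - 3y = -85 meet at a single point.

Intersecting L1 and L2: solving the 2×2 system gives (x, y) = (31/4, 29/4).
Substitute into L3: (-8)(31/4) + (-3)(29/4) = -335/4.
But L3 requires -85 ≠ -335/4, so the three lines have no common point.

No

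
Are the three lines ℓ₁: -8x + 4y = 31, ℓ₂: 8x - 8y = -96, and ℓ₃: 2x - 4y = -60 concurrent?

No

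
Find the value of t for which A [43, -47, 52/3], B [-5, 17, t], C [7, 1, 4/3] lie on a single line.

-4

Collinearity requires AB × AC = 0; each component is linear in t.
The x-component gives (-48)t + (-192) = 0, so t = -4.
The remaining components then also vanish.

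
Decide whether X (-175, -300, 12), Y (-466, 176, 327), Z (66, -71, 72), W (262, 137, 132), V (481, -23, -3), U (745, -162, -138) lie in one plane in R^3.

Yes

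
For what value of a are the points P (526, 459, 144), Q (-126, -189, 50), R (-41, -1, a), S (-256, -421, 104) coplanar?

-11

Coplanarity ⇔ det[PQ; PR; PS] = 0.
Expanding, this is linear in a: (-67024)a + (-737264) = 0.
So a = -11.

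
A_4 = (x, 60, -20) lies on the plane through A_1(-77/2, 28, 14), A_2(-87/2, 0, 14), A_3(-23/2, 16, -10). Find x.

Coplanarity requires A_1A_2 · (A_1A_3 × A_1A_4) = 0.
A_1A_2 = (-5, -28, 0), A_1A_3 = (27, -12, -24); the triple product is linear in x with coefficient 672 and constant term -5712.
Setting it to zero: x = 17/2.

17/2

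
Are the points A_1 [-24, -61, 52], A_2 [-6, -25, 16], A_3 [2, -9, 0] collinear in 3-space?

Yes

A_1A_2 = (18, 36, -36), A_1A_3 = (26, 52, -52).
A_1A_2 × A_1A_3 = (0, 0, 0).
The cross product vanishes, so the three points are collinear.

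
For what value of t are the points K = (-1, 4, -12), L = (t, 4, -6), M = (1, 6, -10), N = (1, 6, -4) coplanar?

-1

The points are coplanar iff KL · (KM × KN) = 0.
Expanding, this is linear in t: (12)t + (12) = 0.
So t = -1.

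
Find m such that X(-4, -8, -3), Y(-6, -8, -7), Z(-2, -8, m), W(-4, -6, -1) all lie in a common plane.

Normal to plane XYW: n = (8, 4, -4); plane equation n·P = -52.
Requiring n·Z = -52: (-4)m + (-48) = -52.
So m = 1.

1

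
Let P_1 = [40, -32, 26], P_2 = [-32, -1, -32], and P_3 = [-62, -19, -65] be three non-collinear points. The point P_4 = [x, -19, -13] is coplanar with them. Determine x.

-6

The plane through P_1, P_2, P_3 has equation −2067x − 636y + 2226z = -4452.
Substituting P_4: (-2067)x + (-16854) = -4452, so x = -6.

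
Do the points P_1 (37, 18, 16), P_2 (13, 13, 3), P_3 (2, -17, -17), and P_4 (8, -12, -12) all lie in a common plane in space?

No

The four points are coplanar iff the 3×3 determinant with rows P_1P_2, P_1P_3, P_1P_4 is zero.
Rows: (-24, -5, -13), (-35, -35, -33), (-29, -30, -28).
Expanding along the first row: (-24)(-10) − (-5)(23) + (-13)(35) = -100.
Nonzero ⇒ not coplanar.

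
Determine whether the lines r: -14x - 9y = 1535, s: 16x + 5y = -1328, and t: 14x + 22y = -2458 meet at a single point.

Lines aᵢx + bᵢy = cᵢ with pairwise distinct directions are concurrent exactly when det[aᵢ bᵢ cᵢ] = 0.
Here the determinant is 9282.
Nonzero, so no common point exists.

No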